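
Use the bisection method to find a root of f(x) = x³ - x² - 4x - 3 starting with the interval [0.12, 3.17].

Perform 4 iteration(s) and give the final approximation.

f(x) = x³ - x² - 4x - 3
Initial interval: [0.12, 3.17]

Iteration 1:
  c_1 = (0.120000 + 3.170000)/2 = 1.645000
  f(c_1) = f(1.645000) = -7.834614
  f(a) × f(c) ≥ 0, new interval: [1.645000, 3.170000]
Iteration 2:
  c_2 = (1.645000 + 3.170000)/2 = 2.407500
  f(c_2) = f(2.407500) = -4.472051
  f(a) × f(c) ≥ 0, new interval: [2.407500, 3.170000]
Iteration 3:
  c_3 = (2.407500 + 3.170000)/2 = 2.788750
  f(c_3) = f(2.788750) = -0.243665
  f(a) × f(c) ≥ 0, new interval: [2.788750, 3.170000]
Iteration 4:
  c_4 = (2.788750 + 3.170000)/2 = 2.979375
  f(c_4) = f(2.979375) = 2.652769
  f(a) × f(c) < 0, new interval: [2.788750, 2.979375]

After 4 iteration(s), the approximation is c_4 = 2.979375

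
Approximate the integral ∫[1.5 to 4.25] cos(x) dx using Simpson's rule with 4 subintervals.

f(x) = cos(x)
a = 1.5, b = 4.25, n = 4
h = (b - a)/n = 0.687500

Simpson's rule: (h/3)[f(x₀) + 4f(x₁) + 2f(x₂) + ... + f(xₙ)]

x_0 = 1.5000, f(x_0) = 0.070737, coefficient = 1
x_1 = 2.1875, f(x_1) = -0.578349, coefficient = 4
x_2 = 2.8750, f(x_2) = -0.964674, coefficient = 2
x_3 = 3.5625, f(x_3) = -0.912719, coefficient = 4
x_4 = 4.2500, f(x_4) = -0.446087, coefficient = 1

I ≈ (0.687500/3) × -8.268970 = -1.894972
Exact value: -1.892484
Error: 0.002488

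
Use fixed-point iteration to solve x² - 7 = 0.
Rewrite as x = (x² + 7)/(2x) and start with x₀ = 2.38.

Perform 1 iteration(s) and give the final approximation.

Equation: x² - 7 = 0
Fixed-point form: x = (x² + 7)/(2x)
x₀ = 2.38

x_1 = g(2.380000) = 2.660588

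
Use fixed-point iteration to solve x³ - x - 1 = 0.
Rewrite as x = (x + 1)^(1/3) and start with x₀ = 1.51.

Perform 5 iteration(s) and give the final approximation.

Equation: x³ - x - 1 = 0
Fixed-point form: x = (x + 1)^(1/3)
x₀ = 1.51

x_1 = g(1.510000) = 1.359016
x_2 = g(1.359016) = 1.331201
x_3 = g(1.331201) = 1.325948
x_4 = g(1.325948) = 1.324952
x_5 = g(1.324952) = 1.324762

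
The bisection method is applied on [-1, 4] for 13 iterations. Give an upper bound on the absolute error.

Bisection error bound: |error| ≤ (b-a)/2^n
|error| ≤ (4 - (-1))/2^13 = 5/2^13
|error| ≤ 0.0006103516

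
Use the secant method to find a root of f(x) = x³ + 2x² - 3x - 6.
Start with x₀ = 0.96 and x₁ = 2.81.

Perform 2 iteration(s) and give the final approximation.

f(x) = x³ + 2x² - 3x - 6
x₀ = 0.96, x₁ = 2.81

Secant formula: x_{n+1} = x_n - f(x_n)(x_n - x_{n-1})/(f(x_n) - f(x_{n-1}))

Iteration 1:
  f(0.960000) = -6.152064
  f(2.810000) = 23.550241
  x_2 = 2.810000 - 23.550241×(2.810000 - 0.960000)/(23.550241 - (-6.152064))
       = 1.343180
Iteration 2:
  f(2.810000) = 23.550241
  f(1.343180) = -3.998003
  x_3 = 1.343180 - (-3.998003)×(1.343180 - 2.810000)/(-3.998003 - 23.550241)
       = 1.556055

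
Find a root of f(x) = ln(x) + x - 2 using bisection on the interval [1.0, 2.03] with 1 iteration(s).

f(x) = ln(x) + x - 2
Initial interval: [1.0, 2.03]

Iteration 1:
  c_1 = (1.000000 + 2.030000)/2 = 1.515000
  f(c_1) = f(1.515000) = -0.069585
  f(a) × f(c) ≥ 0, new interval: [1.515000, 2.030000]

After 1 iteration(s), the approximation is c_1 = 1.515000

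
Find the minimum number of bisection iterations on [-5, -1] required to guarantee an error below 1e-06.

We need (b-a)/2^n ≤ 1e-06
(-1 - (-5))/2^n ≤ 1e-06
4/2^n ≤ 1e-06
2^n ≥ 4000000
n ≥ log₂(4000000) = 21.93
n ≥ 22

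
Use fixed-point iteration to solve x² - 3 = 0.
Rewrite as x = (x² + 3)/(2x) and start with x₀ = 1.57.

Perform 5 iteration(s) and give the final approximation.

Equation: x² - 3 = 0
Fixed-point form: x = (x² + 3)/(2x)
x₀ = 1.57

x_1 = g(1.570000) = 1.740414
x_2 = g(1.740414) = 1.732071
x_3 = g(1.732071) = 1.732051
x_4 = g(1.732051) = 1.732051
x_5 = g(1.732051) = 1.732051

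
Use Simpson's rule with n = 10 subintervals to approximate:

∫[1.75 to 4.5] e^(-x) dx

f(x) = e^(-x)
a = 1.75, b = 4.5, n = 10
h = (b - a)/n = 0.275000

Simpson's rule: (h/3)[f(x₀) + 4f(x₁) + 2f(x₂) + ... + f(xₙ)]

x_0 = 1.7500, f(x_0) = 0.173774, coefficient = 1
x_1 = 2.0250, f(x_1) = 0.131994, coefficient = 4
x_2 = 2.3000, f(x_2) = 0.100259, coefficient = 2
x_3 = 2.5750, f(x_3) = 0.076154, coefficient = 4
x_4 = 2.8500, f(x_4) = 0.057844, coefficient = 2
x_5 = 3.1250, f(x_5) = 0.043937, coefficient = 4
x_6 = 3.4000, f(x_6) = 0.033373, coefficient = 2
x_7 = 3.6750, f(x_7) = 0.025349, coefficient = 4
x_8 = 3.9500, f(x_8) = 0.019255, coefficient = 2
x_9 = 4.2250, f(x_9) = 0.014625, coefficient = 4
x_10 = 4.5000, f(x_10) = 0.011109, coefficient = 1

I ≈ (0.275000/3) × 1.774583 = 0.162670
Exact value: 0.162665
Error: 0.000005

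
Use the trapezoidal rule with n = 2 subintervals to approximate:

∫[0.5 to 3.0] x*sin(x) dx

f(x) = x*sin(x)
a = 0.5, b = 3.0, n = 2
h = (b - a)/n = 1.250000

Trapezoidal rule: (h/2)[f(x₀) + 2f(x₁) + 2f(x₂) + ... + f(xₙ)]

x_0 = 0.5000, f(x_0) = 0.239713, coefficient = 1
x_1 = 1.7500, f(x_1) = 1.721975, coefficient = 2
x_2 = 3.0000, f(x_2) = 0.423360, coefficient = 1

I ≈ (1.250000/2) × 4.107024 = 2.566890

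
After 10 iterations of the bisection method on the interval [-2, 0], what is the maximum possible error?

Bisection error bound: |error| ≤ (b-a)/2^n
|error| ≤ (0 - (-2))/2^10 = 2/2^10
|error| ≤ 0.0019531250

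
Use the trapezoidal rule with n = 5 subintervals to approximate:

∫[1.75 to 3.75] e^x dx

f(x) = e^x
a = 1.75, b = 3.75, n = 5
h = (b - a)/n = 0.400000

Trapezoidal rule: (h/2)[f(x₀) + 2f(x₁) + 2f(x₂) + ... + f(xₙ)]

x_0 = 1.7500, f(x_0) = 5.754603, coefficient = 1
x_1 = 2.1500, f(x_1) = 8.584858, coefficient = 2
x_2 = 2.5500, f(x_2) = 12.807104, coefficient = 2
x_3 = 2.9500, f(x_3) = 19.105954, coefficient = 2
x_4 = 3.3500, f(x_4) = 28.502734, coefficient = 2
x_5 = 3.7500, f(x_5) = 42.521082, coefficient = 1

I ≈ (0.400000/2) × 186.276984 = 37.255397
Exact value: 36.766479
Error: 0.488917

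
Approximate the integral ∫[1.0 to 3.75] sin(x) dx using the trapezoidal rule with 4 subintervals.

f(x) = sin(x)
a = 1.0, b = 3.75, n = 4
h = (b - a)/n = 0.687500

Trapezoidal rule: (h/2)[f(x₀) + 2f(x₁) + 2f(x₂) + ... + f(xₙ)]

x_0 = 1.0000, f(x_0) = 0.841471, coefficient = 1
x_1 = 1.6875, f(x_1) = 0.993198, coefficient = 2
x_2 = 2.3750, f(x_2) = 0.693685, coefficient = 2
x_3 = 3.0625, f(x_3) = 0.079010, coefficient = 2
x_4 = 3.7500, f(x_4) = -0.571561, coefficient = 1

I ≈ (0.687500/2) × 3.801696 = 1.306833
Exact value: 1.360862
Error: 0.054029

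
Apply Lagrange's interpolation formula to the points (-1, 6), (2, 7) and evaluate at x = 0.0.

Lagrange interpolation formula:
P(x) = Σ yᵢ × Lᵢ(x)
where Lᵢ(x) = Π_{j≠i} (x - xⱼ)/(xᵢ - xⱼ)

L_0(0.0) = (0.0 - 2)/(-1 - 2) = 0.666667
L_1(0.0) = (0.0 - (-1))/(2 - (-1)) = 0.333333

P(0.0) = 6×L_0(0.0) + 7×L_1(0.0)
P(0.0) = 6.333333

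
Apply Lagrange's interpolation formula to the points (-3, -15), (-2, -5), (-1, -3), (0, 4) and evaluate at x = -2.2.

Lagrange interpolation formula:
P(x) = Σ yᵢ × Lᵢ(x)
where Lᵢ(x) = Π_{j≠i} (x - xⱼ)/(xᵢ - xⱼ)

L_0(-2.2) = (-2.2 - (-2))/(-3 - (-2)) × (-2.2 - (-1))/(-3 - (-1)) × (-2.2 - 0)/(-3 - 0) = 0.088000
L_1(-2.2) = (-2.2 - (-3))/(-2 - (-3)) × (-2.2 - (-1))/(-2 - (-1)) × (-2.2 - 0)/(-2 - 0) = 1.056000
L_2(-2.2) = (-2.2 - (-3))/(-1 - (-3)) × (-2.2 - (-2))/(-1 - (-2)) × (-2.2 - 0)/(-1 - 0) = -0.176000
L_3(-2.2) = (-2.2 - (-3))/(0 - (-3)) × (-2.2 - (-2))/(0 - (-2)) × (-2.2 - (-1))/(0 - (-1)) = 0.032000

P(-2.2) = (-15)×L_0(-2.2) + (-5)×L_1(-2.2) + (-3)×L_2(-2.2) + 4×L_3(-2.2)
P(-2.2) = -5.944000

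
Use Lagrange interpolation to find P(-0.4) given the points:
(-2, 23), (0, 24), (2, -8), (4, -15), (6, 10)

Lagrange interpolation formula:
P(x) = Σ yᵢ × Lᵢ(x)
where Lᵢ(x) = Π_{j≠i} (x - xⱼ)/(xᵢ - xⱼ)

L_0(-0.4) = (-0.4 - 0)/(-2 - 0) × (-0.4 - 2)/(-2 - 2) × (-0.4 - 4)/(-2 - 4) × (-0.4 - 6)/(-2 - 6) = 0.070400
L_1(-0.4) = (-0.4 - (-2))/(0 - (-2)) × (-0.4 - 2)/(0 - 2) × (-0.4 - 4)/(0 - 4) × (-0.4 - 6)/(0 - 6) = 1.126400
L_2(-0.4) = (-0.4 - (-2))/(2 - (-2)) × (-0.4 - 0)/(2 - 0) × (-0.4 - 4)/(2 - 4) × (-0.4 - 6)/(2 - 6) = -0.281600
L_3(-0.4) = (-0.4 - (-2))/(4 - (-2)) × (-0.4 - 0)/(4 - 0) × (-0.4 - 2)/(4 - 2) × (-0.4 - 6)/(4 - 6) = 0.102400
L_4(-0.4) = (-0.4 - (-2))/(6 - (-2)) × (-0.4 - 0)/(6 - 0) × (-0.4 - 2)/(6 - 2) × (-0.4 - 4)/(6 - 4) = -0.017600

P(-0.4) = 23×L_0(-0.4) + 24×L_1(-0.4) + (-8)×L_2(-0.4) + (-15)×L_3(-0.4) + 10×L_4(-0.4)
P(-0.4) = 29.193600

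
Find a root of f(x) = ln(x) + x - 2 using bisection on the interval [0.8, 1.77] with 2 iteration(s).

f(x) = ln(x) + x - 2
Initial interval: [0.8, 1.77]

Iteration 1:
  c_1 = (0.800000 + 1.770000)/2 = 1.285000
  f(c_1) = f(1.285000) = -0.464241
  f(a) × f(c) ≥ 0, new interval: [1.285000, 1.770000]
Iteration 2:
  c_2 = (1.285000 + 1.770000)/2 = 1.527500
  f(c_2) = f(1.527500) = -0.048868
  f(a) × f(c) ≥ 0, new interval: [1.527500, 1.770000]

After 2 iteration(s), the approximation is c_2 = 1.527500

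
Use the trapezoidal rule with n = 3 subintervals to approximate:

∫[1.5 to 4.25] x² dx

f(x) = x²
a = 1.5, b = 4.25, n = 3
h = (b - a)/n = 0.916667

Trapezoidal rule: (h/2)[f(x₀) + 2f(x₁) + 2f(x₂) + ... + f(xₙ)]

x_0 = 1.5000, f(x_0) = 2.250000, coefficient = 1
x_1 = 2.4167, f(x_1) = 5.840278, coefficient = 2
x_2 = 3.3333, f(x_2) = 11.111111, coefficient = 2
x_3 = 4.2500, f(x_3) = 18.062500, coefficient = 1

I ≈ (0.916667/2) × 54.215278 = 24.848669
Exact value: 24.463542
Error: 0.385127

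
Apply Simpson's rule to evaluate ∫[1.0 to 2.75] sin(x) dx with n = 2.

f(x) = sin(x)
a = 1.0, b = 2.75, n = 2
h = (b - a)/n = 0.875000

Simpson's rule: (h/3)[f(x₀) + 4f(x₁) + 2f(x₂) + ... + f(xₙ)]

x_0 = 1.0000, f(x_0) = 0.841471, coefficient = 1
x_1 = 1.8750, f(x_1) = 0.954086, coefficient = 4
x_2 = 2.7500, f(x_2) = 0.381661, coefficient = 1

I ≈ (0.875000/3) × 5.039475 = 1.469847
Exact value: 1.464605
Error: 0.005242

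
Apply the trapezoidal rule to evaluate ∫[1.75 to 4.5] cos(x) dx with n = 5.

f(x) = cos(x)
a = 1.75, b = 4.5, n = 5
h = (b - a)/n = 0.550000

Trapezoidal rule: (h/2)[f(x₀) + 2f(x₁) + 2f(x₂) + ... + f(xₙ)]

x_0 = 1.7500, f(x_0) = -0.178246, coefficient = 1
x_1 = 2.3000, f(x_1) = -0.666276, coefficient = 2
x_2 = 2.8500, f(x_2) = -0.957787, coefficient = 2
x_3 = 3.4000, f(x_3) = -0.966798, coefficient = 2
x_4 = 3.9500, f(x_4) = -0.690651, coefficient = 2
x_5 = 4.5000, f(x_5) = -0.210796, coefficient = 1

I ≈ (0.550000/2) × -6.952067 = -1.911818
Exact value: -1.961516
Error: 0.049698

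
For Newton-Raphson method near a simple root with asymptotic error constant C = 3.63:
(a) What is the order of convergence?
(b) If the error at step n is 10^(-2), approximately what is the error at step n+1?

(a) Newton-Raphson has quadratic (order 2) convergence near simple roots.
    This means |e_{n+1}| ≈ C|e_n|².

(b) With |e_n| = 10^(-2) and C = 3.63:
    |e_{n+1}| ≈ 3.63 × (10^(-2))² = 3.63 × 10^(-4)

(a) 2 (quadratic); (b) |e_{n+1}| ≈ 3.630e-04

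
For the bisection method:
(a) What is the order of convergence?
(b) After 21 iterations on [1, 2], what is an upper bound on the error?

(a) Bisection has linear (order 1) convergence; the error is halved each step.

(b) Error bound = (b-a)/2^n = (2 - 1)/2^{21}
    = 1/2^{21}

(a) 1 (linear); (b) error ≤ 4.77e-07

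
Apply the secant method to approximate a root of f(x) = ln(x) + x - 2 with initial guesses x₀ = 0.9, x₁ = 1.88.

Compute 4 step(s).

f(x) = ln(x) + x - 2
x₀ = 0.9, x₁ = 1.88

Secant formula: x_{n+1} = x_n - f(x_n)(x_n - x_{n-1})/(f(x_n) - f(x_{n-1}))

Iteration 1:
  f(0.900000) = -1.205361
  f(1.880000) = 0.511272
  x_2 = 1.880000 - 0.511272×(1.880000 - 0.900000)/(0.511272 - (-1.205361))
       = 1.588123
Iteration 2:
  f(1.880000) = 0.511272
  f(1.588123) = 0.050675
  x_3 = 1.588123 - 0.050675×(1.588123 - 1.880000)/(0.050675 - 0.511272)
       = 1.556010
Iteration 3:
  f(1.588123) = 0.050675
  f(1.556010) = -0.001865
  x_4 = 1.556010 - (-0.001865)×(1.556010 - 1.588123)/(-0.001865 - 0.050675)
       = 1.557150
Iteration 4:
  f(1.556010) = -0.001865
  f(1.557150) = 0.000007
  x_5 = 1.557150 - 0.000007×(1.557150 - 1.556010)/(0.000007 - (-0.001865))
       = 1.557146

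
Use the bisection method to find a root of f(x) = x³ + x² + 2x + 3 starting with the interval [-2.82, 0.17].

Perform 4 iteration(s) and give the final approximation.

f(x) = x³ + x² + 2x + 3
Initial interval: [-2.82, 0.17]

Iteration 1:
  c_1 = (-2.820000 + 0.170000)/2 = -1.325000
  f(c_1) = f(-1.325000) = -0.220578
  f(a) × f(c) ≥ 0, new interval: [-1.325000, 0.170000]
Iteration 2:
  c_2 = (-1.325000 + 0.170000)/2 = -0.577500
  f(c_2) = f(-0.577500) = 1.985906
  f(a) × f(c) < 0, new interval: [-1.325000, -0.577500]
Iteration 3:
  c_3 = (-1.325000 + (-0.577500))/2 = -0.951250
  f(c_3) = f(-0.951250) = 1.141613
  f(a) × f(c) < 0, new interval: [-1.325000, -0.951250]
Iteration 4:
  c_4 = (-1.325000 + (-0.951250))/2 = -1.138125
  f(c_4) = f(-1.138125) = 0.544833
  f(a) × f(c) < 0, new interval: [-1.325000, -1.138125]

After 4 iteration(s), the approximation is c_4 = -1.138125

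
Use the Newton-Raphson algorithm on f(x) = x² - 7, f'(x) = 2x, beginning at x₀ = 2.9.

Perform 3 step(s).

f(x) = x² - 7
f'(x) = 2x
x₀ = 2.9

Newton-Raphson formula: x_{n+1} = x_n - f(x_n)/f'(x_n)

Iteration 1:
  f(2.900000) = 1.410000
  f'(2.900000) = 5.800000
  x_1 = 2.900000 - 1.410000/5.800000 = 2.656897
Iteration 2:
  f(2.656897) = 0.059099
  f'(2.656897) = 5.313793
  x_2 = 2.656897 - 0.059099/5.313793 = 2.645775
Iteration 3:
  f(2.645775) = 0.000124
  f'(2.645775) = 5.291549
  x_3 = 2.645775 - 0.000124/5.291549 = 2.645751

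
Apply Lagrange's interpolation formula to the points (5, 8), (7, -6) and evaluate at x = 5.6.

Lagrange interpolation formula:
P(x) = Σ yᵢ × Lᵢ(x)
where Lᵢ(x) = Π_{j≠i} (x - xⱼ)/(xᵢ - xⱼ)

L_0(5.6) = (5.6 - 7)/(5 - 7) = 0.700000
L_1(5.6) = (5.6 - 5)/(7 - 5) = 0.300000

P(5.6) = 8×L_0(5.6) + (-6)×L_1(5.6)
P(5.6) = 3.800000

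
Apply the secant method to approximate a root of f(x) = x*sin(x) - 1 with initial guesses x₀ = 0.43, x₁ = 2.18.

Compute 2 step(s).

f(x) = x*sin(x) - 1
x₀ = 0.43, x₁ = 2.18

Secant formula: x_{n+1} = x_n - f(x_n)(x_n - x_{n-1})/(f(x_n) - f(x_{n-1}))

Iteration 1:
  f(0.430000) = -0.820746
  f(2.180000) = 0.787827
  x_2 = 2.180000 - 0.787827×(2.180000 - 0.430000)/(0.787827 - (-0.820746))
       = 1.322907
Iteration 2:
  f(2.180000) = 0.787827
  f(1.322907) = 0.282468
  x_3 = 1.322907 - 0.282468×(1.322907 - 2.180000)/(0.282468 - 0.787827)
       = 0.843837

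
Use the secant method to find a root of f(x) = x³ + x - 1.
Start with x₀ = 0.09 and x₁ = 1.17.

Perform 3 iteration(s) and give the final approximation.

f(x) = x³ + x - 1
x₀ = 0.09, x₁ = 1.17

Secant formula: x_{n+1} = x_n - f(x_n)(x_n - x_{n-1})/(f(x_n) - f(x_{n-1}))

Iteration 1:
  f(0.090000) = -0.909271
  f(1.170000) = 1.771613
  x_2 = 1.170000 - 1.771613×(1.170000 - 0.090000)/(1.771613 - (-0.909271))
       = 0.456302
Iteration 2:
  f(1.170000) = 1.771613
  f(0.456302) = -0.448691
  x_3 = 0.456302 - (-0.448691)×(0.456302 - 1.170000)/(-0.448691 - 1.771613)
       = 0.600530
Iteration 3:
  f(0.456302) = -0.448691
  f(0.600530) = -0.182898
  x_4 = 0.600530 - (-0.182898)×(0.600530 - 0.456302)/(-0.182898 - (-0.448691))
       = 0.699776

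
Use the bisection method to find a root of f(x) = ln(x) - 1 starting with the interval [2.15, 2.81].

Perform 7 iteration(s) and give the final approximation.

f(x) = ln(x) - 1
Initial interval: [2.15, 2.81]

Iteration 1:
  c_1 = (2.150000 + 2.810000)/2 = 2.480000
  f(c_1) = f(2.480000) = -0.091741
  f(a) × f(c) ≥ 0, new interval: [2.480000, 2.810000]
Iteration 2:
  c_2 = (2.480000 + 2.810000)/2 = 2.645000
  f(c_2) = f(2.645000) = -0.027329
  f(a) × f(c) ≥ 0, new interval: [2.645000, 2.810000]
Iteration 3:
  c_3 = (2.645000 + 2.810000)/2 = 2.727500
  f(c_3) = f(2.727500) = 0.003385
  f(a) × f(c) < 0, new interval: [2.645000, 2.727500]
Iteration 4:
  c_4 = (2.645000 + 2.727500)/2 = 2.686250
  f(c_4) = f(2.686250) = -0.011854
  f(a) × f(c) ≥ 0, new interval: [2.686250, 2.727500]
Iteration 5:
  c_5 = (2.686250 + 2.727500)/2 = 2.706875
  f(c_5) = f(2.706875) = -0.004205
  f(a) × f(c) ≥ 0, new interval: [2.706875, 2.727500]
Iteration 6:
  c_6 = (2.706875 + 2.727500)/2 = 2.717188
  f(c_6) = f(2.717188) = -0.000403
  f(a) × f(c) ≥ 0, new interval: [2.717188, 2.727500]
Iteration 7:
  c_7 = (2.717188 + 2.727500)/2 = 2.722344
  f(c_7) = f(2.722344) = 0.001493
  f(a) × f(c) < 0, new interval: [2.717188, 2.722344]

After 7 iteration(s), the approximation is c_7 = 2.722344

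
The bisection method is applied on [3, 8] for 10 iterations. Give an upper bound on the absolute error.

Bisection error bound: |error| ≤ (b-a)/2^n
|error| ≤ (8 - 3)/2^10 = 5/2^10
|error| ≤ 0.0048828125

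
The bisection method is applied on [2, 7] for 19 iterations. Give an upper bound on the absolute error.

Bisection error bound: |error| ≤ (b-a)/2^n
|error| ≤ (7 - 2)/2^19 = 5/2^19
|error| ≤ 0.0000095367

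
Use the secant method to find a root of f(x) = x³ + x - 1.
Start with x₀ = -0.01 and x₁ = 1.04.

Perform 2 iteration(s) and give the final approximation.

f(x) = x³ + x - 1
x₀ = -0.01, x₁ = 1.04

Secant formula: x_{n+1} = x_n - f(x_n)(x_n - x_{n-1})/(f(x_n) - f(x_{n-1}))

Iteration 1:
  f(-0.010000) = -1.010001
  f(1.040000) = 1.164864
  x_2 = 1.040000 - 1.164864×(1.040000 - (-0.010000))/(1.164864 - (-1.010001))
       = 0.477617
Iteration 2:
  f(1.040000) = 1.164864
  f(0.477617) = -0.413430
  x_3 = 0.477617 - (-0.413430)×(0.477617 - 1.040000)/(-0.413430 - 1.164864)
       = 0.624932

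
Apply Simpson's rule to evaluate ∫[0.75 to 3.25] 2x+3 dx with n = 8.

f(x) = 2x+3
a = 0.75, b = 3.25, n = 8
h = (b - a)/n = 0.312500

Simpson's rule: (h/3)[f(x₀) + 4f(x₁) + 2f(x₂) + ... + f(xₙ)]

x_0 = 0.7500, f(x_0) = 4.500000, coefficient = 1
x_1 = 1.0625, f(x_1) = 5.125000, coefficient = 4
x_2 = 1.3750, f(x_2) = 5.750000, coefficient = 2
x_3 = 1.6875, f(x_3) = 6.375000, coefficient = 4
x_4 = 2.0000, f(x_4) = 7.000000, coefficient = 2
x_5 = 2.3125, f(x_5) = 7.625000, coefficient = 4
x_6 = 2.6250, f(x_6) = 8.250000, coefficient = 2
x_7 = 2.9375, f(x_7) = 8.875000, coefficient = 4
x_8 = 3.2500, f(x_8) = 9.500000, coefficient = 1

I ≈ (0.312500/3) × 168.000000 = 17.500000
Exact value: 17.500000
Error: 0.000000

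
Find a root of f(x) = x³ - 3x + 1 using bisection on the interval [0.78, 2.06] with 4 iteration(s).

f(x) = x³ - 3x + 1
Initial interval: [0.78, 2.06]

Iteration 1:
  c_1 = (0.780000 + 2.060000)/2 = 1.420000
  f(c_1) = f(1.420000) = -0.396712
  f(a) × f(c) ≥ 0, new interval: [1.420000, 2.060000]
Iteration 2:
  c_2 = (1.420000 + 2.060000)/2 = 1.740000
  f(c_2) = f(1.740000) = 1.048024
  f(a) × f(c) < 0, new interval: [1.420000, 1.740000]
Iteration 3:
  c_3 = (1.420000 + 1.740000)/2 = 1.580000
  f(c_3) = f(1.580000) = 0.204312
  f(a) × f(c) < 0, new interval: [1.420000, 1.580000]
Iteration 4:
  c_4 = (1.420000 + 1.580000)/2 = 1.500000
  f(c_4) = f(1.500000) = -0.125000
  f(a) × f(c) ≥ 0, new interval: [1.500000, 1.580000]

After 4 iteration(s), the approximation is c_4 = 1.500000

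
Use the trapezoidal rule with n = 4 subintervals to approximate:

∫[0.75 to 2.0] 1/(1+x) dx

f(x) = 1/(1+x)
a = 0.75, b = 2.0, n = 4
h = (b - a)/n = 0.312500

Trapezoidal rule: (h/2)[f(x₀) + 2f(x₁) + 2f(x₂) + ... + f(xₙ)]

x_0 = 0.7500, f(x_0) = 0.571429, coefficient = 1
x_1 = 1.0625, f(x_1) = 0.484848, coefficient = 2
x_2 = 1.3750, f(x_2) = 0.421053, coefficient = 2
x_3 = 1.6875, f(x_3) = 0.372093, coefficient = 2
x_4 = 2.0000, f(x_4) = 0.333333, coefficient = 1

I ≈ (0.312500/2) × 3.460750 = 0.540742
Exact value: 0.538997
Error: 0.001746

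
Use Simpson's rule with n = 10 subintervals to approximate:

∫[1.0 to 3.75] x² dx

f(x) = x²
a = 1.0, b = 3.75, n = 10
h = (b - a)/n = 0.275000

Simpson's rule: (h/3)[f(x₀) + 4f(x₁) + 2f(x₂) + ... + f(xₙ)]

x_0 = 1.0000, f(x_0) = 1.000000, coefficient = 1
x_1 = 1.2750, f(x_1) = 1.625625, coefficient = 4
x_2 = 1.5500, f(x_2) = 2.402500, coefficient = 2
x_3 = 1.8250, f(x_3) = 3.330625, coefficient = 4
x_4 = 2.1000, f(x_4) = 4.410000, coefficient = 2
x_5 = 2.3750, f(x_5) = 5.640625, coefficient = 4
x_6 = 2.6500, f(x_6) = 7.022500, coefficient = 2
x_7 = 2.9250, f(x_7) = 8.555625, coefficient = 4
x_8 = 3.2000, f(x_8) = 10.240000, coefficient = 2
x_9 = 3.4750, f(x_9) = 12.075625, coefficient = 4
x_10 = 3.7500, f(x_10) = 14.062500, coefficient = 1

I ≈ (0.275000/3) × 188.125000 = 17.244792
Exact value: 17.244792
Error: 0.000000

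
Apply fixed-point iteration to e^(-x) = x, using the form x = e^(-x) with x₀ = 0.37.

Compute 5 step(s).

Equation: e^(-x) = x
Fixed-point form: x = e^(-x)
x₀ = 0.37

x_1 = g(0.370000) = 0.690734
x_2 = g(0.690734) = 0.501208
x_3 = g(0.501208) = 0.605798
x_4 = g(0.605798) = 0.545639
x_5 = g(0.545639) = 0.579472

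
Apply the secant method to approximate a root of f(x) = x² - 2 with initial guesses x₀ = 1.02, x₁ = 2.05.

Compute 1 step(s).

f(x) = x² - 2
x₀ = 1.02, x₁ = 2.05

Secant formula: x_{n+1} = x_n - f(x_n)(x_n - x_{n-1})/(f(x_n) - f(x_{n-1}))

Iteration 1:
  f(1.020000) = -0.959600
  f(2.050000) = 2.202500
  x_2 = 2.050000 - 2.202500×(2.050000 - 1.020000)/(2.202500 - (-0.959600))
       = 1.332573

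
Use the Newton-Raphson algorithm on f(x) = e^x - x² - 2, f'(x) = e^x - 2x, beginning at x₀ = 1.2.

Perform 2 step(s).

f(x) = e^x - x² - 2
f'(x) = e^x - 2x
x₀ = 1.2

Newton-Raphson formula: x_{n+1} = x_n - f(x_n)/f'(x_n)

Iteration 1:
  f(1.200000) = -0.119883
  f'(1.200000) = 0.920117
  x_1 = 1.200000 - (-0.119883)/0.920117 = 1.330291
Iteration 2:
  f(1.330291) = 0.012470
  f'(1.330291) = 1.121562
  x_2 = 1.330291 - 0.012470/1.121562 = 1.319173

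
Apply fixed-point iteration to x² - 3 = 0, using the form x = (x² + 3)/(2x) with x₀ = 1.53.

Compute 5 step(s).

Equation: x² - 3 = 0
Fixed-point form: x = (x² + 3)/(2x)
x₀ = 1.53

x_1 = g(1.530000) = 1.745392
x_2 = g(1.745392) = 1.732102
x_3 = g(1.732102) = 1.732051
x_4 = g(1.732051) = 1.732051
x_5 = g(1.732051) = 1.732051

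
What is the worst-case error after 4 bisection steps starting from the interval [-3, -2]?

Bisection error bound: |error| ≤ (b-a)/2^n
|error| ≤ (-2 - (-3))/2^4 = 1/2^4
|error| ≤ 0.0625000000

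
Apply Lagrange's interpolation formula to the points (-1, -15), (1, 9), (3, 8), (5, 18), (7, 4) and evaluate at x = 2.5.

Lagrange interpolation formula:
P(x) = Σ yᵢ × Lᵢ(x)
where Lᵢ(x) = Π_{j≠i} (x - xⱼ)/(xᵢ - xⱼ)

L_0(2.5) = (2.5 - 1)/(-1 - 1) × (2.5 - 3)/(-1 - 3) × (2.5 - 5)/(-1 - 5) × (2.5 - 7)/(-1 - 7) = -0.021973
L_1(2.5) = (2.5 - (-1))/(1 - (-1)) × (2.5 - 3)/(1 - 3) × (2.5 - 5)/(1 - 5) × (2.5 - 7)/(1 - 7) = 0.205078
L_2(2.5) = (2.5 - (-1))/(3 - (-1)) × (2.5 - 1)/(3 - 1) × (2.5 - 5)/(3 - 5) × (2.5 - 7)/(3 - 7) = 0.922852
L_3(2.5) = (2.5 - (-1))/(5 - (-1)) × (2.5 - 1)/(5 - 1) × (2.5 - 3)/(5 - 3) × (2.5 - 7)/(5 - 7) = -0.123047
L_4(2.5) = (2.5 - (-1))/(7 - (-1)) × (2.5 - 1)/(7 - 1) × (2.5 - 3)/(7 - 3) × (2.5 - 5)/(7 - 5) = 0.017090

P(2.5) = (-15)×L_0(2.5) + 9×L_1(2.5) + 8×L_2(2.5) + 18×L_3(2.5) + 4×L_4(2.5)
P(2.5) = 7.411621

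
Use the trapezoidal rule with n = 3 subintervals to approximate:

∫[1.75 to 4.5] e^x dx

f(x) = e^x
a = 1.75, b = 4.5, n = 3
h = (b - a)/n = 0.916667

Trapezoidal rule: (h/2)[f(x₀) + 2f(x₁) + 2f(x₂) + ... + f(xₙ)]

x_0 = 1.7500, f(x_0) = 5.754603, coefficient = 1
x_1 = 2.6667, f(x_1) = 14.391916, coefficient = 2
x_2 = 3.5833, f(x_2) = 35.993319, coefficient = 2
x_3 = 4.5000, f(x_3) = 90.017131, coefficient = 1

I ≈ (0.916667/2) × 196.542204 = 90.081843
Exact value: 84.262529
Error: 5.819315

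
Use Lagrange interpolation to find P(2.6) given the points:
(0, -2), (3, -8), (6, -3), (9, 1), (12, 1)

Lagrange interpolation formula:
P(x) = Σ yᵢ × Lᵢ(x)
where Lᵢ(x) = Π_{j≠i} (x - xⱼ)/(xᵢ - xⱼ)

L_0(2.6) = (2.6 - 3)/(0 - 3) × (2.6 - 6)/(0 - 6) × (2.6 - 9)/(0 - 9) × (2.6 - 12)/(0 - 12) = 0.042087
L_1(2.6) = (2.6 - 0)/(3 - 0) × (2.6 - 6)/(3 - 6) × (2.6 - 9)/(3 - 9) × (2.6 - 12)/(3 - 12) = 1.094268
L_2(2.6) = (2.6 - 0)/(6 - 0) × (2.6 - 3)/(6 - 3) × (2.6 - 9)/(6 - 9) × (2.6 - 12)/(6 - 12) = -0.193106
L_3(2.6) = (2.6 - 0)/(9 - 0) × (2.6 - 3)/(9 - 3) × (2.6 - 6)/(9 - 6) × (2.6 - 12)/(9 - 12) = 0.068392
L_4(2.6) = (2.6 - 0)/(12 - 0) × (2.6 - 3)/(12 - 3) × (2.6 - 6)/(12 - 6) × (2.6 - 9)/(12 - 9) = -0.011641

P(2.6) = (-2)×L_0(2.6) + (-8)×L_1(2.6) + (-3)×L_2(2.6) + 1×L_3(2.6) + 1×L_4(2.6)
P(2.6) = -8.202252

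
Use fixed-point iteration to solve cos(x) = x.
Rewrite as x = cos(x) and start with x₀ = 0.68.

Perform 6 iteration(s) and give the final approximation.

Equation: cos(x) = x
Fixed-point form: x = cos(x)
x₀ = 0.68

x_1 = g(0.680000) = 0.777573
x_2 = g(0.777573) = 0.712618
x_3 = g(0.712618) = 0.756652
x_4 = g(0.756652) = 0.727138
x_5 = g(0.727138) = 0.747080
x_6 = g(0.747080) = 0.733676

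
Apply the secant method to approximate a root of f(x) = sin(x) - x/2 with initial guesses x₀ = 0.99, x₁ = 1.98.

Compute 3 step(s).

f(x) = sin(x) - x/2
x₀ = 0.99, x₁ = 1.98

Secant formula: x_{n+1} = x_n - f(x_n)(x_n - x_{n-1})/(f(x_n) - f(x_{n-1}))

Iteration 1:
  f(0.990000) = 0.341026
  f(1.980000) = -0.072562
  x_2 = 1.980000 - (-0.072562)×(1.980000 - 0.990000)/(-0.072562 - 0.341026)
       = 1.806309
Iteration 2:
  f(1.980000) = -0.072562
  f(1.806309) = 0.069240
  x_3 = 1.806309 - 0.069240×(1.806309 - 1.980000)/(0.069240 - (-0.072562))
       = 1.891120
Iteration 3:
  f(1.806309) = 0.069240
  f(1.891120) = 0.003573
  x_4 = 1.891120 - 0.003573×(1.891120 - 1.806309)/(0.003573 - 0.069240)
       = 1.895735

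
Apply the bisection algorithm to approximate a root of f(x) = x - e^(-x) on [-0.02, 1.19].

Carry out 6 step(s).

f(x) = x - e^(-x)
Initial interval: [-0.02, 1.19]

Iteration 1:
  c_1 = (-0.020000 + 1.190000)/2 = 0.585000
  f(c_1) = f(0.585000) = 0.027894
  f(a) × f(c) < 0, new interval: [-0.020000, 0.585000]
Iteration 2:
  c_2 = (-0.020000 + 0.585000)/2 = 0.282500
  f(c_2) = f(0.282500) = -0.471397
  f(a) × f(c) ≥ 0, new interval: [0.282500, 0.585000]
Iteration 3:
  c_3 = (0.282500 + 0.585000)/2 = 0.433750
  f(c_3) = f(0.433750) = -0.214324
  f(a) × f(c) ≥ 0, new interval: [0.433750, 0.585000]
Iteration 4:
  c_4 = (0.433750 + 0.585000)/2 = 0.509375
  f(c_4) = f(0.509375) = -0.091496
  f(a) × f(c) ≥ 0, new interval: [0.509375, 0.585000]
Iteration 5:
  c_5 = (0.509375 + 0.585000)/2 = 0.547187
  f(c_5) = f(0.547187) = -0.031387
  f(a) × f(c) ≥ 0, new interval: [0.547187, 0.585000]
Iteration 6:
  c_6 = (0.547187 + 0.585000)/2 = 0.566094
  f(c_6) = f(0.566094) = -0.001645
  f(a) × f(c) ≥ 0, new interval: [0.566094, 0.585000]

After 6 iteration(s), the approximation is c_6 = 0.566094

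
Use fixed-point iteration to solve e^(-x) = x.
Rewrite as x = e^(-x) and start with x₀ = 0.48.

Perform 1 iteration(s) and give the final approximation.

Equation: e^(-x) = x
Fixed-point form: x = e^(-x)
x₀ = 0.48

x_1 = g(0.480000) = 0.618783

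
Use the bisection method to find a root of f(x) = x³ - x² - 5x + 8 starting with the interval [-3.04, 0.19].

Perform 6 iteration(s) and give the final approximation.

f(x) = x³ - x² - 5x + 8
Initial interval: [-3.04, 0.19]

Iteration 1:
  c_1 = (-3.040000 + 0.190000)/2 = -1.425000
  f(c_1) = f(-1.425000) = 10.200734
  f(a) × f(c) < 0, new interval: [-3.040000, -1.425000]
Iteration 2:
  c_2 = (-3.040000 + (-1.425000))/2 = -2.232500
  f(c_2) = f(-2.232500) = 3.051538
  f(a) × f(c) < 0, new interval: [-3.040000, -2.232500]
Iteration 3:
  c_3 = (-3.040000 + (-2.232500))/2 = -2.636250
  f(c_3) = f(-2.636250) = -4.090011
  f(a) × f(c) ≥ 0, new interval: [-2.636250, -2.232500]
Iteration 4:
  c_4 = (-2.636250 + (-2.232500))/2 = -2.434375
  f(c_4) = f(-2.434375) = -0.180855
  f(a) × f(c) ≥ 0, new interval: [-2.434375, -2.232500]
Iteration 5:
  c_5 = (-2.434375 + (-2.232500))/2 = -2.333438
  f(c_5) = f(-2.333438) = 1.516852
  f(a) × f(c) < 0, new interval: [-2.434375, -2.333438]
Iteration 6:
  c_6 = (-2.434375 + (-2.333438))/2 = -2.383906
  f(c_6) = f(-2.383906) = 0.688762
  f(a) × f(c) < 0, new interval: [-2.434375, -2.383906]

After 6 iteration(s), the approximation is c_6 = -2.383906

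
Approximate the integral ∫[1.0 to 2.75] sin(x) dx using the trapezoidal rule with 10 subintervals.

f(x) = sin(x)
a = 1.0, b = 2.75, n = 10
h = (b - a)/n = 0.175000

Trapezoidal rule: (h/2)[f(x₀) + 2f(x₁) + 2f(x₂) + ... + f(xₙ)]

x_0 = 1.0000, f(x_0) = 0.841471, coefficient = 1
x_1 = 1.1750, f(x_1) = 0.922690, coefficient = 2
x_2 = 1.3500, f(x_2) = 0.975723, coefficient = 2
x_3 = 1.5250, f(x_3) = 0.998952, coefficient = 2
x_4 = 1.7000, f(x_4) = 0.991665, coefficient = 2
x_5 = 1.8750, f(x_5) = 0.954086, coefficient = 2
x_6 = 2.0500, f(x_6) = 0.887362, coefficient = 2
x_7 = 2.2250, f(x_7) = 0.793533, coefficient = 2
x_8 = 2.4000, f(x_8) = 0.675463, coefficient = 2
x_9 = 2.5750, f(x_9) = 0.536760, coefficient = 2
x_10 = 2.7500, f(x_10) = 0.381661, coefficient = 1

I ≈ (0.175000/2) × 16.695600 = 1.460865
Exact value: 1.464605
Error: 0.003740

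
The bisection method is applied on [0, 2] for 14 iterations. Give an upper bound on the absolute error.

Bisection error bound: |error| ≤ (b-a)/2^n
|error| ≤ (2 - 0)/2^14 = 2/2^14
|error| ≤ 0.0001220703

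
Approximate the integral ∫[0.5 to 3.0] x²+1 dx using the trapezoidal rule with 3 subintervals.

f(x) = x²+1
a = 0.5, b = 3.0, n = 3
h = (b - a)/n = 0.833333

Trapezoidal rule: (h/2)[f(x₀) + 2f(x₁) + 2f(x₂) + ... + f(xₙ)]

x_0 = 0.5000, f(x_0) = 1.250000, coefficient = 1
x_1 = 1.3333, f(x_1) = 2.777778, coefficient = 2
x_2 = 2.1667, f(x_2) = 5.694444, coefficient = 2
x_3 = 3.0000, f(x_3) = 10.000000, coefficient = 1

I ≈ (0.833333/2) × 28.194444 = 11.747685
Exact value: 11.458333
Error: 0.289352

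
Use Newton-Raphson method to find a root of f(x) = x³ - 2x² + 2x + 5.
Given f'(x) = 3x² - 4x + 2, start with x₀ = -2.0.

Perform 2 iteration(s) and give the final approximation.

f(x) = x³ - 2x² + 2x + 5
f'(x) = 3x² - 4x + 2
x₀ = -2.0

Newton-Raphson formula: x_{n+1} = x_n - f(x_n)/f'(x_n)

Iteration 1:
  f(-2.000000) = -15.000000
  f'(-2.000000) = 22.000000
  x_1 = -2.000000 - (-15.000000)/22.000000 = -1.318182
Iteration 2:
  f(-1.318182) = -3.402047
  f'(-1.318182) = 12.485537
  x_2 = -1.318182 - (-3.402047)/12.485537 = -1.045703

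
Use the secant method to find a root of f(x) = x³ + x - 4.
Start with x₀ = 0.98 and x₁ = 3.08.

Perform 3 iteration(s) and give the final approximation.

f(x) = x³ + x - 4
x₀ = 0.98, x₁ = 3.08

Secant formula: x_{n+1} = x_n - f(x_n)(x_n - x_{n-1})/(f(x_n) - f(x_{n-1}))

Iteration 1:
  f(0.980000) = -2.078808
  f(3.080000) = 28.298112
  x_2 = 3.080000 - 28.298112×(3.080000 - 0.980000)/(28.298112 - (-2.078808))
       = 1.123711
Iteration 2:
  f(3.080000) = 28.298112
  f(1.123711) = -1.457350
  x_3 = 1.123711 - (-1.457350)×(1.123711 - 3.080000)/(-1.457350 - 28.298112)
       = 1.219525
Iteration 3:
  f(1.123711) = -1.457350
  f(1.219525) = -0.966746
  x_4 = 1.219525 - (-0.966746)×(1.219525 - 1.123711)/(-0.966746 - (-1.457350))
       = 1.408329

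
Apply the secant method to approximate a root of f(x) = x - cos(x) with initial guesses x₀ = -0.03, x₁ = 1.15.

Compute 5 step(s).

f(x) = x - cos(x)
x₀ = -0.03, x₁ = 1.15

Secant formula: x_{n+1} = x_n - f(x_n)(x_n - x_{n-1})/(f(x_n) - f(x_{n-1}))

Iteration 1:
  f(-0.030000) = -1.029550
  f(1.150000) = 0.741513
  x_2 = 1.150000 - 0.741513×(1.150000 - (-0.030000))/(0.741513 - (-1.029550))
       = 0.655955
Iteration 2:
  f(1.150000) = 0.741513
  f(0.655955) = -0.136511
  x_3 = 0.655955 - (-0.136511)×(0.655955 - 1.150000)/(-0.136511 - 0.741513)
       = 0.732767
Iteration 3:
  f(0.655955) = -0.136511
  f(0.732767) = -0.010560
  x_4 = 0.732767 - (-0.010560)×(0.732767 - 0.655955)/(-0.010560 - (-0.136511))
       = 0.739207
Iteration 4:
  f(0.732767) = -0.010560
  f(0.739207) = 0.000203
  x_5 = 0.739207 - 0.000203×(0.739207 - 0.732767)/(0.000203 - (-0.010560))
       = 0.739085
Iteration 5:
  f(0.739207) = 0.000203
  f(0.739085) = 0.000000
  x_6 = 0.739085 - 0.000000×(0.739085 - 0.739207)/(0.000000 - 0.000203)
       = 0.739085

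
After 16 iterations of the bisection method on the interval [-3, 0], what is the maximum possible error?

Bisection error bound: |error| ≤ (b-a)/2^n
|error| ≤ (0 - (-3))/2^16 = 3/2^16
|error| ≤ 0.0000457764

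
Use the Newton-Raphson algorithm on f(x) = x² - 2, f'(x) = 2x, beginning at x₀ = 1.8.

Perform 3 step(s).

f(x) = x² - 2
f'(x) = 2x
x₀ = 1.8

Newton-Raphson formula: x_{n+1} = x_n - f(x_n)/f'(x_n)

Iteration 1:
  f(1.800000) = 1.240000
  f'(1.800000) = 3.600000
  x_1 = 1.800000 - 1.240000/3.600000 = 1.455556
Iteration 2:
  f(1.455556) = 0.118642
  f'(1.455556) = 2.911111
  x_2 = 1.455556 - 0.118642/2.911111 = 1.414801
Iteration 3:
  f(1.414801) = 0.001661
  f'(1.414801) = 2.829601
  x_3 = 1.414801 - 0.001661/2.829601 = 1.414214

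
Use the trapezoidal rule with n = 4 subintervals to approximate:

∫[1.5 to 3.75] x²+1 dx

f(x) = x²+1
a = 1.5, b = 3.75, n = 4
h = (b - a)/n = 0.562500

Trapezoidal rule: (h/2)[f(x₀) + 2f(x₁) + 2f(x₂) + ... + f(xₙ)]

x_0 = 1.5000, f(x_0) = 3.250000, coefficient = 1
x_1 = 2.0625, f(x_1) = 5.253906, coefficient = 2
x_2 = 2.6250, f(x_2) = 7.890625, coefficient = 2
x_3 = 3.1875, f(x_3) = 11.160156, coefficient = 2
x_4 = 3.7500, f(x_4) = 15.062500, coefficient = 1

I ≈ (0.562500/2) × 66.921875 = 18.821777
Exact value: 18.703125
Error: 0.118652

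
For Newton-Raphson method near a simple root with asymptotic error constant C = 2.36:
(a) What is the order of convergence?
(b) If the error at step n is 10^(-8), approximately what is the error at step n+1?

(a) Newton-Raphson has quadratic (order 2) convergence near simple roots.
    This means |e_{n+1}| ≈ C|e_n|².

(b) With |e_n| = 10^(-8) and C = 2.36:
    |e_{n+1}| ≈ 2.36 × (10^(-8))² = 2.36 × 10^(-16)

(a) 2 (quadratic); (b) |e_{n+1}| ≈ 2.360e-16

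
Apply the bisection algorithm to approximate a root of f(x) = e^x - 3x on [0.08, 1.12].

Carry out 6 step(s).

f(x) = e^x - 3x
Initial interval: [0.08, 1.12]

Iteration 1:
  c_1 = (0.080000 + 1.120000)/2 = 0.600000
  f(c_1) = f(0.600000) = 0.022119
  f(a) × f(c) ≥ 0, new interval: [0.600000, 1.120000]
Iteration 2:
  c_2 = (0.600000 + 1.120000)/2 = 0.860000
  f(c_2) = f(0.860000) = -0.216839
  f(a) × f(c) < 0, new interval: [0.600000, 0.860000]
Iteration 3:
  c_3 = (0.600000 + 0.860000)/2 = 0.730000
  f(c_3) = f(0.730000) = -0.114919
  f(a) × f(c) < 0, new interval: [0.600000, 0.730000]
Iteration 4:
  c_4 = (0.600000 + 0.730000)/2 = 0.665000
  f(c_4) = f(0.665000) = -0.050509
  f(a) × f(c) < 0, new interval: [0.600000, 0.665000]
Iteration 5:
  c_5 = (0.600000 + 0.665000)/2 = 0.632500
  f(c_5) = f(0.632500) = -0.015190
  f(a) × f(c) < 0, new interval: [0.600000, 0.632500]
Iteration 6:
  c_6 = (0.600000 + 0.632500)/2 = 0.616250
  f(c_6) = f(0.616250) = 0.003220
  f(a) × f(c) ≥ 0, new interval: [0.616250, 0.632500]

After 6 iteration(s), the approximation is c_6 = 0.616250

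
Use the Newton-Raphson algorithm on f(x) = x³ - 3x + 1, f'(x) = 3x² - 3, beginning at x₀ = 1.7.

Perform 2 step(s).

f(x) = x³ - 3x + 1
f'(x) = 3x² - 3
x₀ = 1.7

Newton-Raphson formula: x_{n+1} = x_n - f(x_n)/f'(x_n)

Iteration 1:
  f(1.700000) = 0.813000
  f'(1.700000) = 5.670000
  x_1 = 1.700000 - 0.813000/5.670000 = 1.556614
Iteration 2:
  f(1.556614) = 0.101906
  f'(1.556614) = 4.269139
  x_2 = 1.556614 - 0.101906/4.269139 = 1.532743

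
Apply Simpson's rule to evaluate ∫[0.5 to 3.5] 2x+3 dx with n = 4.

f(x) = 2x+3
a = 0.5, b = 3.5, n = 4
h = (b - a)/n = 0.750000

Simpson's rule: (h/3)[f(x₀) + 4f(x₁) + 2f(x₂) + ... + f(xₙ)]

x_0 = 0.5000, f(x_0) = 4.000000, coefficient = 1
x_1 = 1.2500, f(x_1) = 5.500000, coefficient = 4
x_2 = 2.0000, f(x_2) = 7.000000, coefficient = 2
x_3 = 2.7500, f(x_3) = 8.500000, coefficient = 4
x_4 = 3.5000, f(x_4) = 10.000000, coefficient = 1

I ≈ (0.750000/3) × 84.000000 = 21.000000
Exact value: 21.000000
Error: 0.000000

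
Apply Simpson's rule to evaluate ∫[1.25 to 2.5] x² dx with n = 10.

f(x) = x²
a = 1.25, b = 2.5, n = 10
h = (b - a)/n = 0.125000

Simpson's rule: (h/3)[f(x₀) + 4f(x₁) + 2f(x₂) + ... + f(xₙ)]

x_0 = 1.2500, f(x_0) = 1.562500, coefficient = 1
x_1 = 1.3750, f(x_1) = 1.890625, coefficient = 4
x_2 = 1.5000, f(x_2) = 2.250000, coefficient = 2
x_3 = 1.6250, f(x_3) = 2.640625, coefficient = 4
x_4 = 1.7500, f(x_4) = 3.062500, coefficient = 2
x_5 = 1.8750, f(x_5) = 3.515625, coefficient = 4
x_6 = 2.0000, f(x_6) = 4.000000, coefficient = 2
x_7 = 2.1250, f(x_7) = 4.515625, coefficient = 4
x_8 = 2.2500, f(x_8) = 5.062500, coefficient = 2
x_9 = 2.3750, f(x_9) = 5.640625, coefficient = 4
x_10 = 2.5000, f(x_10) = 6.250000, coefficient = 1

I ≈ (0.125000/3) × 109.375000 = 4.557292
Exact value: 4.557292
Error: 0.000000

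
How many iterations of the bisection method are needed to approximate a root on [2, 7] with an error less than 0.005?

We need (b-a)/2^n ≤ 0.005
(7 - 2)/2^n ≤ 0.005
5/2^n ≤ 0.005
2^n ≥ 1000
n ≥ log₂(1000) = 9.97
n ≥ 10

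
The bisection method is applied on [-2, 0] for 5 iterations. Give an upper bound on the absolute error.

Bisection error bound: |error| ≤ (b-a)/2^n
|error| ≤ (0 - (-2))/2^5 = 2/2^5
|error| ≤ 0.0625000000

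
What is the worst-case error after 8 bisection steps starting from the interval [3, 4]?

Bisection error bound: |error| ≤ (b-a)/2^n
|error| ≤ (4 - 3)/2^8 = 1/2^8
|error| ≤ 0.0039062500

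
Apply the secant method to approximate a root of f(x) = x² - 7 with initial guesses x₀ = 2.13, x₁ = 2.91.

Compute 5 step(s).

f(x) = x² - 7
x₀ = 2.13, x₁ = 2.91

Secant formula: x_{n+1} = x_n - f(x_n)(x_n - x_{n-1})/(f(x_n) - f(x_{n-1}))

Iteration 1:
  f(2.130000) = -2.463100
  f(2.910000) = 1.468100
  x_2 = 2.910000 - 1.468100×(2.910000 - 2.130000)/(1.468100 - (-2.463100))
       = 2.618710
Iteration 2:
  f(2.910000) = 1.468100
  f(2.618710) = -0.142356
  x_3 = 2.618710 - (-0.142356)×(2.618710 - 2.910000)/(-0.142356 - 1.468100)
       = 2.644459
Iteration 3:
  f(2.618710) = -0.142356
  f(2.644459) = -0.006837
  x_4 = 2.644459 - (-0.006837)×(2.644459 - 2.618710)/(-0.006837 - (-0.142356))
       = 2.645758
Iteration 4:
  f(2.644459) = -0.006837
  f(2.645758) = 0.000035
  x_5 = 2.645758 - 0.000035×(2.645758 - 2.644459)/(0.000035 - (-0.006837))
       = 2.645751
Iteration 5:
  f(2.645758) = 0.000035
  f(2.645751) = 0.000000
  x_6 = 2.645751 - 0.000000×(2.645751 - 2.645758)/(0.000000 - 0.000035)
       = 2.645751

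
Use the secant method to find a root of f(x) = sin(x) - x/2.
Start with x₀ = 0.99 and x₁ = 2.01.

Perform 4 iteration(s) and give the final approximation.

f(x) = sin(x) - x/2
x₀ = 0.99, x₁ = 2.01

Secant formula: x_{n+1} = x_n - f(x_n)(x_n - x_{n-1})/(f(x_n) - f(x_{n-1}))

Iteration 1:
  f(0.990000) = 0.341026
  f(2.010000) = -0.099909
  x_2 = 2.010000 - (-0.099909)×(2.010000 - 0.990000)/(-0.099909 - 0.341026)
       = 1.778883
Iteration 2:
  f(2.010000) = -0.099909
  f(1.778883) = 0.088986
  x_3 = 1.778883 - 0.088986×(1.778883 - 2.010000)/(0.088986 - (-0.099909))
       = 1.887759
Iteration 3:
  f(1.778883) = 0.088986
  f(1.887759) = 0.006307
  x_4 = 1.887759 - 0.006307×(1.887759 - 1.778883)/(0.006307 - 0.088986)
       = 1.896064
Iteration 4:
  f(1.887759) = 0.006307
  f(1.896064) = -0.000467
  x_5 = 1.896064 - (-0.000467)×(1.896064 - 1.887759)/(-0.000467 - 0.006307)
       = 1.895492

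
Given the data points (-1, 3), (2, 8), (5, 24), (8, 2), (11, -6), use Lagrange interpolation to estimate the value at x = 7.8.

Lagrange interpolation formula:
P(x) = Σ yᵢ × Lᵢ(x)
where Lᵢ(x) = Π_{j≠i} (x - xⱼ)/(xᵢ - xⱼ)

L_0(7.8) = (7.8 - 2)/(-1 - 2) × (7.8 - 5)/(-1 - 5) × (7.8 - 8)/(-1 - 8) × (7.8 - 11)/(-1 - 11) = 0.005347
L_1(7.8) = (7.8 - (-1))/(2 - (-1)) × (7.8 - 5)/(2 - 5) × (7.8 - 8)/(2 - 8) × (7.8 - 11)/(2 - 11) = -0.032448
L_2(7.8) = (7.8 - (-1))/(5 - (-1)) × (7.8 - 2)/(5 - 2) × (7.8 - 8)/(5 - 8) × (7.8 - 11)/(5 - 11) = 0.100820
L_3(7.8) = (7.8 - (-1))/(8 - (-1)) × (7.8 - 2)/(8 - 2) × (7.8 - 5)/(8 - 5) × (7.8 - 11)/(8 - 11) = 0.940984
L_4(7.8) = (7.8 - (-1))/(11 - (-1)) × (7.8 - 2)/(11 - 2) × (7.8 - 5)/(11 - 5) × (7.8 - 8)/(11 - 8) = -0.014703

P(7.8) = 3×L_0(7.8) + 8×L_1(7.8) + 24×L_2(7.8) + 2×L_3(7.8) + (-6)×L_4(7.8)
P(7.8) = 4.146318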